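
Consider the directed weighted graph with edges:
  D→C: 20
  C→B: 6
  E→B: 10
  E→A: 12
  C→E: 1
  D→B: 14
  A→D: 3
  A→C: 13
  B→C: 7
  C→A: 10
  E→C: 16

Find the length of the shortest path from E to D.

15

Candidate routes:
E-A-D: 12 + 3 = 15
E-C-A-D: 16 + 10 + 3 = 29
E-B-C-A-D: 10 + 7 + 10 + 3 = 30
Shortest: 15.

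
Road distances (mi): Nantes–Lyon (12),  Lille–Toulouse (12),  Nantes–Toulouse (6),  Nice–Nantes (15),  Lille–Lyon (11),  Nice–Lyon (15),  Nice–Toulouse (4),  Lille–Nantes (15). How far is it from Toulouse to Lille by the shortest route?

12

Comparing a few candidate routes:
Toulouse→Nantes→Lyon→Lille: 6 + 12 + 11 = 29
Toulouse→Nice→Nantes→Lille: 4 + 15 + 15 = 34
Toulouse→Nice→Lyon→Lille: 4 + 15 + 11 = 30
Toulouse→Nice→Nantes→Lyon→Lille: 4 + 15 + 12 + 11 = 42
Toulouse→Nantes→Lille: 6 + 15 = 21
Toulouse→Lille: 12
The minimum is 12 mi.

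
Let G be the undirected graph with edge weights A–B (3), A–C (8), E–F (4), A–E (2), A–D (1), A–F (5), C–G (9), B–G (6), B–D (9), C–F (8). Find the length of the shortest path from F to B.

8

A few of the F→B routes:
F -> A -> D -> B: 5 + 1 + 9 = 15
F -> E -> A -> D -> B: 4 + 2 + 1 + 9 = 16
F -> E -> A -> B: 4 + 2 + 3 = 9
F -> A -> B: 5 + 3 = 8
F -> C -> A -> B: 8 + 8 + 3 = 19
The minimum is 8.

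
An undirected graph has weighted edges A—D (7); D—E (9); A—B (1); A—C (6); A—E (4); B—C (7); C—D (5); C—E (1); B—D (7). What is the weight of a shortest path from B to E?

5

Some routes from B to E:
B → A → C → E: 1 + 6 + 1 = 8
B → D → C → E: 7 + 5 + 1 = 13
B → C → E: 7 + 1 = 8
B → A → E: 1 + 4 = 5
B → A → D → C → E: 1 + 7 + 5 + 1 = 14
Shortest: 5.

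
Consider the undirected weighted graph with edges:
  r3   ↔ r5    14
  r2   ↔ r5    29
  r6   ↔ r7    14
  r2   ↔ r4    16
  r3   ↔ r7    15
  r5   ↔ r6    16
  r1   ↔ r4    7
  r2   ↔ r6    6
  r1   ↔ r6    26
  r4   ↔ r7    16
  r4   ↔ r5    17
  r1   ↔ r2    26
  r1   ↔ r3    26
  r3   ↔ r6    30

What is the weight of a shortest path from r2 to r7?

20

Checking several routes:
r2 - r4 - r7: 16 + 16 = 32
r2 - r6 - r7: 6 + 14 = 20
r2 - r1 - r4 - r7: 26 + 7 + 16 = 49
r2 - r6 - r3 - r7: 6 + 30 + 15 = 51
The minimum is 20.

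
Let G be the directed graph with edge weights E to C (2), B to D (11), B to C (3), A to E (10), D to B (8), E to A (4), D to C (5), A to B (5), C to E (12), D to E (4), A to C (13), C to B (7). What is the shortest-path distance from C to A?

16

Candidate routes:
C - E - A: 12 + 4 = 16
C - B - D - E - A: 7 + 11 + 4 + 4 = 26
Shortest: 16.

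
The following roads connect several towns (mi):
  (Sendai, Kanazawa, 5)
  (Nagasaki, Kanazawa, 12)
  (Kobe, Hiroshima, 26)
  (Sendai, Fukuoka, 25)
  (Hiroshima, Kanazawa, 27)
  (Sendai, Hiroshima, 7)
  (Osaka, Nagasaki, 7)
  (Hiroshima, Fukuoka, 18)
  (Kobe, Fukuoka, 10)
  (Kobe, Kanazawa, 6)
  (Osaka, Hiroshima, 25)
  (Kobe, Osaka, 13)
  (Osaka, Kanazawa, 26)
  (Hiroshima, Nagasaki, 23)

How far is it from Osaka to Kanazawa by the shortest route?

Checking several routes:
Osaka→Nagasaki→Hiroshima→Sendai→Kanazawa: 7 + 23 + 7 + 5 = 42
Osaka→Kobe→Kanazawa: 13 + 6 = 19
Osaka→Kobe→Hiroshima→Sendai→Kanazawa: 13 + 26 + 7 + 5 = 51
Osaka→Kanazawa: 26
Osaka→Nagasaki→Kanazawa: 7 + 12 = 19
Osaka→Hiroshima→Sendai→Kanazawa: 25 + 7 + 5 = 37
Shortest: 19 mi.

19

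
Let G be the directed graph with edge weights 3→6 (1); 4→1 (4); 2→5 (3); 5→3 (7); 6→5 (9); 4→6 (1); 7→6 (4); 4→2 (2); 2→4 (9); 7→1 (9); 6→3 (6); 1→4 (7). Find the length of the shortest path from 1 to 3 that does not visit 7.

Routes from 1 to 3 avoiding 7:
1-4-6-5-3: 7 + 1 + 9 + 7 = 24
1-4-2-5-3: 7 + 2 + 3 + 7 = 19
1-4-6-3: 7 + 1 + 6 = 14
The minimum is 14.

14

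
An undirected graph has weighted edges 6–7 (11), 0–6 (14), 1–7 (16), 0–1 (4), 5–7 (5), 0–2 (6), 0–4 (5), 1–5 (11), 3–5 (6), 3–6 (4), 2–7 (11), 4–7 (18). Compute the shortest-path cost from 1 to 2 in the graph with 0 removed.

27

Candidate routes:
1 → 5 → 3 → 6 → 7 → 2: 11 + 6 + 4 + 11 + 11 = 43
1 → 7 → 2: 16 + 11 = 27
1 → 5 → 7 → 2: 11 + 5 + 11 = 27
Best route has total 27.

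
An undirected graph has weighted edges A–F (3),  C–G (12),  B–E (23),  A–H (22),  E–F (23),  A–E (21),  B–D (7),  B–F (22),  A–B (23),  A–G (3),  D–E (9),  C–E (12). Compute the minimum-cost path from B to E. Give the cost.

A few of the B→E routes:
B - A - E: 23 + 21 = 44
B - F - E: 22 + 23 = 45
B - E: 23
B - D - E: 7 + 9 = 16
Shortest: 16.

16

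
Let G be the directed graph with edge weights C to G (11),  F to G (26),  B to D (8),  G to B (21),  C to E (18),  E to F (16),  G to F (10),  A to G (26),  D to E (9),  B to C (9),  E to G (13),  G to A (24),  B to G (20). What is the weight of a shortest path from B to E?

Paths from B to E:
B - D - E: 8 + 9 = 17
B - C - E: 9 + 18 = 27
The minimum is 17.

17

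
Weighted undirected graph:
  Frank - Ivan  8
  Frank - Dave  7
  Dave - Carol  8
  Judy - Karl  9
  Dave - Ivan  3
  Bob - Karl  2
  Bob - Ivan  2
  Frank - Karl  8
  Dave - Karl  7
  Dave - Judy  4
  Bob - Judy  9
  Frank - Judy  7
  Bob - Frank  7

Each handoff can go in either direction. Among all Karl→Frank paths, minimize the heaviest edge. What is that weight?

7

Comparing a few candidate routes:
Karl→Bob→Ivan→Dave→Judy→Frank: max(2, 2, 3, 4, 7) = 7
Karl→Bob→Frank: max(2, 7) = 7
Karl→Bob→Ivan→Dave→Frank: max(2, 2, 3, 7) = 7
Karl→Dave→Judy→Frank: max(7, 4, 7) = 7
Karl→Dave→Ivan→Bob→Frank: max(7, 3, 2, 7) = 7
Karl→Dave→Frank: max(7, 7) = 7
The minimum achievable maximum is 7.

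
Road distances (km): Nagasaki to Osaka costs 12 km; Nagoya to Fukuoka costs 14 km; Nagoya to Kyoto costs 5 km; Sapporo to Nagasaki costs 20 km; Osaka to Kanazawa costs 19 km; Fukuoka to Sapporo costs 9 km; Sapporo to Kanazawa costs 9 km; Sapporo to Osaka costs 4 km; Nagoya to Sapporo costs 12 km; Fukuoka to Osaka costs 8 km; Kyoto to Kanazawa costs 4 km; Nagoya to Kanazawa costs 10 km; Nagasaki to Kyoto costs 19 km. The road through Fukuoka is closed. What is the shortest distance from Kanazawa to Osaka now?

Some routes from Kanazawa to Osaka avoiding Fukuoka:
Kanazawa→Kyoto→Nagoya→Sapporo→Osaka: 4 + 5 + 12 + 4 = 25
Kanazawa→Osaka: 19
Kanazawa→Sapporo→Osaka: 9 + 4 = 13
The minimum is 13 km.

13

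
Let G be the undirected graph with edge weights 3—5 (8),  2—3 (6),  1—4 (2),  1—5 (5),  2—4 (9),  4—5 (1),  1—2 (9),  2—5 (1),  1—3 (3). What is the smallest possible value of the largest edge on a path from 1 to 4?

A few of the 1→4 routes:
1→3→5→4: max(3, 8, 1) = 8
1→5→4: max(5, 1) = 5
1→3→2→5→4: max(3, 6, 1, 1) = 6
1→4: max(2) = 2
The minimum achievable maximum is 2.

2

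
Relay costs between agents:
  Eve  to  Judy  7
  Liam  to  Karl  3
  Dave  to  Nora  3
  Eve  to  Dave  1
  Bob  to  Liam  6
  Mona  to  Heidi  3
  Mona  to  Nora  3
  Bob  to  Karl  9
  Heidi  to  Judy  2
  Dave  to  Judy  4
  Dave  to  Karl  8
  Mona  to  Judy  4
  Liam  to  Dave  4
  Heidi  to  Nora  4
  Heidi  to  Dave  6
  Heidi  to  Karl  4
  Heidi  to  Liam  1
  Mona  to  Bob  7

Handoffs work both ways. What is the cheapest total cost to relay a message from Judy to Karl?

Checking several routes:
Judy -> Mona -> Heidi -> Liam -> Karl: 4 + 3 + 1 + 3 = 11
Judy -> Heidi -> Karl: 2 + 4 = 6
Judy -> Heidi -> Liam -> Karl: 2 + 1 + 3 = 6
Judy -> Dave -> Liam -> Karl: 4 + 4 + 3 = 11
Judy -> Mona -> Heidi -> Karl: 4 + 3 + 4 = 11
Shortest: 6.

6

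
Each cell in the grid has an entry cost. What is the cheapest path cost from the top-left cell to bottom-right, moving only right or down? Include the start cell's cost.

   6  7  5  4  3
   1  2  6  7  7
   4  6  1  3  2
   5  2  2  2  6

Take (0,0)→(1,0)→(1,1)→(1,2)→(2,2)→(3,2)→(3,3)→(3,4) for a total of 6 + 1 + 2 + 6 + 1 + 2 + 2 + 6 = 26.
For comparison, the top-then-right route costs 40.

26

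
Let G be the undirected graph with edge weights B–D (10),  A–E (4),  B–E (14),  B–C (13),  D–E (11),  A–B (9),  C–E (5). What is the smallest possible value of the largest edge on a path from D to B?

Candidate routes:
D → B: max(10) = 10
D → E → B: max(11, 14) = 14
D → E → C → B: max(11, 5, 13) = 13
D → E → A → B: max(11, 4, 9) = 11
The minimum achievable maximum is 10.

10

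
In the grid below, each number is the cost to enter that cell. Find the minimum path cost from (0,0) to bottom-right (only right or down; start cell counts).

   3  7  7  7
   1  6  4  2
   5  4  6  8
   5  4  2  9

One optimal route is r0c0 -> r1c0 -> r2c0 -> r2c1 -> r3c1 -> r3c2 -> r3c3.
Its cost is 3 + 1 + 5 + 4 + 4 + 2 + 9 = 28.
(Top row then right column would cost 43.)

28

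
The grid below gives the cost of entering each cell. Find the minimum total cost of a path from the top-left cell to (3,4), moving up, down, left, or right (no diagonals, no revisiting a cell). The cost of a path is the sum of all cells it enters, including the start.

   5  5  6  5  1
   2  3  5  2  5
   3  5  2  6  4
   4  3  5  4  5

One optimal route is (0,0) → (1,0) → (1,1) → (1,2) → (1,3) → (1,4) → (2,4) → (3,4).
Its cost is 5 + 2 + 3 + 5 + 2 + 5 + 4 + 5 = 31.

31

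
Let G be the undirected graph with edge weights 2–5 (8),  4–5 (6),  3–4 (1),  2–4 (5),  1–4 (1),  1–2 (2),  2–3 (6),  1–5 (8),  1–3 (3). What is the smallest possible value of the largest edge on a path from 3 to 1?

Some routes from 3 to 1:
3 - 2 - 4 - 1: max(6, 5, 1) = 6
3 - 2 - 1: max(6, 2) = 6
3 - 1: max(3) = 3
3 - 4 - 2 - 1: max(1, 5, 2) = 5
3 - 4 - 1: max(1, 1) = 1
3 - 4 - 5 - 1: max(1, 6, 8) = 8
Smallest bottleneck: 1.

1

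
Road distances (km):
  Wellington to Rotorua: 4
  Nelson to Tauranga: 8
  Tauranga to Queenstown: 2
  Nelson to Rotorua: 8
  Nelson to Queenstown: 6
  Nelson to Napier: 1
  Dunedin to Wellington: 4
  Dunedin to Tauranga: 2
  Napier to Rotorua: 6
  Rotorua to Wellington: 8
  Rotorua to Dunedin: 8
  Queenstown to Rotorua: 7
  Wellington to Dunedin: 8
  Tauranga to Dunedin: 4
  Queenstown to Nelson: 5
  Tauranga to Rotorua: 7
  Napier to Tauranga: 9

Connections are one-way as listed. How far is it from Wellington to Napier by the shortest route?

Candidate routes:
Wellington → Rotorua → Dunedin → Tauranga → Queenstown → Nelson → Napier: 4 + 8 + 2 + 2 + 5 + 1 = 22
Wellington → Dunedin → Tauranga → Queenstown → Nelson → Napier: 8 + 2 + 2 + 5 + 1 = 18
Shortest: 18 km.

18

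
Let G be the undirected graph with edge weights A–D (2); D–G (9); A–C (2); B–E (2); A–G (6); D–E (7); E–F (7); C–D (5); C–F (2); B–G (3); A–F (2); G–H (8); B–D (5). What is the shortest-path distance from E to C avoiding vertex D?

9

Checking several routes:
E - B - G - A - C: 2 + 3 + 6 + 2 = 13
E - F - C: 7 + 2 = 9
E - F - A - C: 7 + 2 + 2 = 11
Shortest: 9.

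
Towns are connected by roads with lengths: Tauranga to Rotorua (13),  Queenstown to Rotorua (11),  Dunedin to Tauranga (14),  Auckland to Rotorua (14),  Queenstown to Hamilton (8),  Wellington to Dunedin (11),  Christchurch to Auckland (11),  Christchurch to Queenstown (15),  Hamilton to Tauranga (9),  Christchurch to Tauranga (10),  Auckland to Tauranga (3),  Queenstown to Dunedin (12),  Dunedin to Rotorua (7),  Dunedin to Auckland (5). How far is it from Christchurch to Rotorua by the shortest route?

A few of the Christchurch→Rotorua routes:
Christchurch - Tauranga - Auckland - Dunedin - Rotorua: 10 + 3 + 5 + 7 = 25
Christchurch - Auckland - Rotorua: 11 + 14 = 25
Christchurch - Auckland - Dunedin - Rotorua: 11 + 5 + 7 = 23
Christchurch - Queenstown - Rotorua: 15 + 11 = 26
Christchurch - Tauranga - Rotorua: 10 + 13 = 23
Christchurch - Auckland - Tauranga - Rotorua: 11 + 3 + 13 = 27
Best route has total 23.

23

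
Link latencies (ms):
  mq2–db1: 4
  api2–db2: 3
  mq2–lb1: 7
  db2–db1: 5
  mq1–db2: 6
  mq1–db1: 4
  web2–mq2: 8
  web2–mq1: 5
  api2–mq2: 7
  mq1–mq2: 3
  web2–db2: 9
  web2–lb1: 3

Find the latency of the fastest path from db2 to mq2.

9

Some routes from db2 to mq2:
db2-mq1-mq2: 6 + 3 = 9
db2-api2-mq2: 3 + 7 = 10
db2-db1-mq1-mq2: 5 + 4 + 3 = 12
db2-db1-mq2: 5 + 4 = 9
db2-mq1-db1-mq2: 6 + 4 + 4 = 14
The minimum is 9 ms.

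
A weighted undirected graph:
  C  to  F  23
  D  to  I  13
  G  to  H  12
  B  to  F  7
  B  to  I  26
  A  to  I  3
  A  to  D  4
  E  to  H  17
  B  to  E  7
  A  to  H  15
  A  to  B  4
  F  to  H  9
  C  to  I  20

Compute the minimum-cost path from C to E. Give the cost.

34

A few of the C→E routes:
C - I - D - A - B - E: 20 + 13 + 4 + 4 + 7 = 48
C - F - B - E: 23 + 7 + 7 = 37
C - I - A - B - E: 20 + 3 + 4 + 7 = 34
Best route has total 34.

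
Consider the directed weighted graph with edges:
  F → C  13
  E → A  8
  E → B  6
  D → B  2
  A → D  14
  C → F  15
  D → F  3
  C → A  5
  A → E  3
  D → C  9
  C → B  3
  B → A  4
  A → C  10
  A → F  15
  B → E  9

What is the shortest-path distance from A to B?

Some routes from A to B:
A -> E -> B: 3 + 6 = 9
A -> D -> B: 14 + 2 = 16
A -> D -> C -> B: 14 + 9 + 3 = 26
A -> C -> B: 10 + 3 = 13
Best route has total 9.

9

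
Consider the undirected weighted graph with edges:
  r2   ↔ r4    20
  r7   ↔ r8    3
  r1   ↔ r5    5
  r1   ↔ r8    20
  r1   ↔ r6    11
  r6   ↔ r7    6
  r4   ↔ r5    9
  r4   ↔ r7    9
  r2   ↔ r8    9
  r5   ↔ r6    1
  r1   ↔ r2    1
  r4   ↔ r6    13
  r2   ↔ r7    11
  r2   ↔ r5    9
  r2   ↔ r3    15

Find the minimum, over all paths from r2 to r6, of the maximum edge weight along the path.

5

A few of the r2→r6 routes:
r2→r8→r7→r6: max(9, 3, 6) = 9
r2→r1→r5→r6: max(1, 5, 1) = 5
r2→r8→r7→r4→r5→r6: max(9, 3, 9, 9, 1) = 9
Best route has worst link 5.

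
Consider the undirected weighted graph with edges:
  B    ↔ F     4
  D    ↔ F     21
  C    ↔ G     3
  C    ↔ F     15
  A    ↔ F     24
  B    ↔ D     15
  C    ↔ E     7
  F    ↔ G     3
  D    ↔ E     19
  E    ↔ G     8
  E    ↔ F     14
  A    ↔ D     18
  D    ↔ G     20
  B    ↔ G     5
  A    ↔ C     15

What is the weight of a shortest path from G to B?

5

Checking several routes:
G - B: 5
G - F - B: 3 + 4 = 7
G - C - E - F - B: 3 + 7 + 14 + 4 = 28
G - E - F - B: 8 + 14 + 4 = 26
G - C - F - B: 3 + 15 + 4 = 22
Shortest: 5.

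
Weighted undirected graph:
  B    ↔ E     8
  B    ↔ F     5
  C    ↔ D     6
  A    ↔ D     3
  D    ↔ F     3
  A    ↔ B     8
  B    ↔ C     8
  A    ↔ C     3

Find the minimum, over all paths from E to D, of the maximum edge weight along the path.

Routes from E to D:
E - B - C - A - D: max(8, 8, 3, 3) = 8
E - B - A - D: max(8, 8, 3) = 8
E - B - A - C - D: max(8, 8, 3, 6) = 8
E - B - C - D: max(8, 8, 6) = 8
E - B - F - D: max(8, 5, 3) = 8
The minimum achievable maximum is 8.

8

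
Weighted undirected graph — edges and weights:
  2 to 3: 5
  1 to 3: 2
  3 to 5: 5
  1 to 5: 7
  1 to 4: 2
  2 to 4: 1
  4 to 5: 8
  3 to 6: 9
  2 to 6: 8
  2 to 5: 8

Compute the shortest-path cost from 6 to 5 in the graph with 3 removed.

Routes from 6 to 5 avoiding 3:
6 - 2 - 4 - 1 - 5: 8 + 1 + 2 + 7 = 18
6 - 2 - 4 - 5: 8 + 1 + 8 = 17
6 - 2 - 5: 8 + 8 = 16
Shortest: 16.

16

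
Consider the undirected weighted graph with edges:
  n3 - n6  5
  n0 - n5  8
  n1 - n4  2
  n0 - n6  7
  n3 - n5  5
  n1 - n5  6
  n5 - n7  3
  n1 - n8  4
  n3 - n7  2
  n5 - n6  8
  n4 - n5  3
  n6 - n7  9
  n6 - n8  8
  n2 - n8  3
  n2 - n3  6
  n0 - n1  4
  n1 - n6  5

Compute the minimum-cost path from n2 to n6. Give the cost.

11

Checking several routes:
n2→n8→n6: 3 + 8 = 11
n2→n8→n1→n6: 3 + 4 + 5 = 12
n2→n8→n1→n0→n6: 3 + 4 + 4 + 7 = 18
n2→n3→n7→n6: 6 + 2 + 9 = 17
n2→n3→n6: 6 + 5 = 11
Shortest: 11.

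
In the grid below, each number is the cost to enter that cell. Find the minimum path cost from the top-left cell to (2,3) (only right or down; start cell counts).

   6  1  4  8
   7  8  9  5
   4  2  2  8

27

Best path: [0,0]→[0,1]→[1,1]→[2,1]→[2,2]→[2,3]
Cost: 6 + 1 + 8 + 2 + 2 + 8 = 27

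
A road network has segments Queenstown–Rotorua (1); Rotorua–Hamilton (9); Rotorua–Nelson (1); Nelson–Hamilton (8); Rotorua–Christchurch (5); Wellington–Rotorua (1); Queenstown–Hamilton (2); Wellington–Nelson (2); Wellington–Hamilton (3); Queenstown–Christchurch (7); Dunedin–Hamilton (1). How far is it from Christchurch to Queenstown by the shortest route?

Comparing a few candidate routes:
Christchurch → Rotorua → Hamilton → Queenstown: 5 + 9 + 2 = 16
Christchurch → Rotorua → Nelson → Wellington → Hamilton → Queenstown: 5 + 1 + 2 + 3 + 2 = 13
Christchurch → Rotorua → Queenstown: 5 + 1 = 6
Christchurch → Queenstown: 7
Christchurch → Rotorua → Wellington → Hamilton → Queenstown: 5 + 1 + 3 + 2 = 11
The minimum is 6 mi.

6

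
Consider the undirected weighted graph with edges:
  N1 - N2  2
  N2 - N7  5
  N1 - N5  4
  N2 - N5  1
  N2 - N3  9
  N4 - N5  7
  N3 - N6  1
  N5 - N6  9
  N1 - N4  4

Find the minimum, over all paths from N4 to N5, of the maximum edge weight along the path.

4

Candidate routes:
N4 → N1 → N2 → N5: max(4, 2, 1) = 4
N4 → N1 → N2 → N3 → N6 → N5: max(4, 2, 9, 1, 9) = 9
N4 → N1 → N5: max(4, 4) = 4
N4 → N5: max(7) = 7
Smallest bottleneck: 4.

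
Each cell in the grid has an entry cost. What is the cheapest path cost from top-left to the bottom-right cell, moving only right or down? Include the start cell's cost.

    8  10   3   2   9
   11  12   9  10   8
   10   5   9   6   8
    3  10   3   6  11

56

Cheapest: (0,0) -> (0,1) -> (0,2) -> (0,3) -> (1,3) -> (2,3) -> (3,3) -> (3,4)
  8 + 10 + 3 + 2 + 10 + 6 + 6 + 11 = 56
For comparison, the top-then-right route costs 59.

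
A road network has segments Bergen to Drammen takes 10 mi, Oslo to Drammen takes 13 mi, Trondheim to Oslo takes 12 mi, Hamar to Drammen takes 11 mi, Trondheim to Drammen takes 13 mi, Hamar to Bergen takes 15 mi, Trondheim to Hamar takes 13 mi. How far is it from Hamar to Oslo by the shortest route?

Checking several routes:
Hamar - Drammen - Trondheim - Oslo: 11 + 13 + 12 = 36
Hamar - Drammen - Oslo: 11 + 13 = 24
Hamar - Trondheim - Oslo: 13 + 12 = 25
Best route has total 24 mi.

24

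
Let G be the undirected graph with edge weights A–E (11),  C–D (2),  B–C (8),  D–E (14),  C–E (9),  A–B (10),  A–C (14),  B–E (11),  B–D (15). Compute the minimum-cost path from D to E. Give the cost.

11

Some routes from D to E:
D → B → E: 15 + 11 = 26
D → C → A → E: 2 + 14 + 11 = 27
D → C → E: 2 + 9 = 11
D → E: 14
D → C → B → A → E: 2 + 8 + 10 + 11 = 31
D → C → B → E: 2 + 8 + 11 = 21
The minimum is 11.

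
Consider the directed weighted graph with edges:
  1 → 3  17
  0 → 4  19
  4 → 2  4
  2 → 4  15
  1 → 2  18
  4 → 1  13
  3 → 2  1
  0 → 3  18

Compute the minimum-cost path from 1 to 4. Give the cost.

Routes from 1 to 4:
1→3→2→4: 17 + 1 + 15 = 33
1→2→4: 18 + 15 = 33
Shortest: 33.

33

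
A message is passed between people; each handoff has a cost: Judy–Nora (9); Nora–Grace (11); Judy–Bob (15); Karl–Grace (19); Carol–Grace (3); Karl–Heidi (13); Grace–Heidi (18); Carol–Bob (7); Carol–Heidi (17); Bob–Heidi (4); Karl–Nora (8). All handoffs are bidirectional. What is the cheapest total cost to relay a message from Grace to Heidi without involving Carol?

Comparing a few candidate routes:
Grace-Nora-Judy-Bob-Heidi: 11 + 9 + 15 + 4 = 39
Grace-Heidi: 18
Grace-Nora-Karl-Heidi: 11 + 8 + 13 = 32
Grace-Karl-Heidi: 19 + 13 = 32
Best route has total 18.

18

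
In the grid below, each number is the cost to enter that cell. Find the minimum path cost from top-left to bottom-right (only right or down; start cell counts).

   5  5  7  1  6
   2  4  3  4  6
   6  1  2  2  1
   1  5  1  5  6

23

Best path: [0,0]→[1,0]→[1,1]→[2,1]→[2,2]→[2,3]→[2,4]→[3,4]
Cost: 5 + 2 + 4 + 1 + 2 + 2 + 1 + 6 = 23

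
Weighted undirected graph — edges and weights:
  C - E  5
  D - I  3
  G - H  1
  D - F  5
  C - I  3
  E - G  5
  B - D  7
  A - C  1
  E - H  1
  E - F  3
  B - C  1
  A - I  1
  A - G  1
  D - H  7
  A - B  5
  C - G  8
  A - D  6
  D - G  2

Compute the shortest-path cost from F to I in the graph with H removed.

8

Comparing a few candidate routes:
F→E→G→A→I: 3 + 5 + 1 + 1 = 10
F→D→I: 5 + 3 = 8
F→D→G→A→I: 5 + 2 + 1 + 1 = 9
Best route has total 8.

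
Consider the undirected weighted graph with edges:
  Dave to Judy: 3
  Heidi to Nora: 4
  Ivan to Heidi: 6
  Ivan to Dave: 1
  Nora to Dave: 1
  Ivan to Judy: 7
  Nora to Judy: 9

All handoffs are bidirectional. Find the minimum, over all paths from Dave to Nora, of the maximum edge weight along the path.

1

Some routes from Dave to Nora:
Dave → Ivan → Heidi → Nora: max(1, 6, 4) = 6
Dave → Nora: max(1) = 1
Dave → Judy → Ivan → Heidi → Nora: max(3, 7, 6, 4) = 7
Best route has worst link 1.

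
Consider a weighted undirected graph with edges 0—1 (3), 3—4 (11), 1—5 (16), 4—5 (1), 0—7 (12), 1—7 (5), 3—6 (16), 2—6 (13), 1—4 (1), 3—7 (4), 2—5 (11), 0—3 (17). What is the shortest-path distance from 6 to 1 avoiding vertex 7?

26

Some routes from 6 to 1 avoiding 7:
6→2→5→4→1: 13 + 11 + 1 + 1 = 26
6→3→0→1: 16 + 17 + 3 = 36
6→2→5→1: 13 + 11 + 16 = 40
6→3→4→5→1: 16 + 11 + 1 + 16 = 44
6→3→4→1: 16 + 11 + 1 = 28
Best route has total 26.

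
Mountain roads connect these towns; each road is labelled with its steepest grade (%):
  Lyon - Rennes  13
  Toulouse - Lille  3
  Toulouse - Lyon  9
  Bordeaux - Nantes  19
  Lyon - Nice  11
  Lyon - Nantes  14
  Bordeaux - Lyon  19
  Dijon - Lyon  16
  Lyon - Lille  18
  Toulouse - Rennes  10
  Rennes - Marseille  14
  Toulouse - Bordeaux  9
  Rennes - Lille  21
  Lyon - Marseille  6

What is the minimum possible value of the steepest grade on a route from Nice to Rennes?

Checking several routes:
Nice → Lyon → Nantes → Bordeaux → Toulouse → Rennes: max(11, 14, 19, 9, 10) = 19
Nice → Lyon → Toulouse → Rennes: max(11, 9, 10) = 11
Nice → Lyon → Rennes: max(11, 13) = 13
Nice → Lyon → Lille → Toulouse → Rennes: max(11, 18, 3, 10) = 18
Nice → Lyon → Marseille → Rennes: max(11, 6, 14) = 14
The minimum achievable maximum is 11%.

11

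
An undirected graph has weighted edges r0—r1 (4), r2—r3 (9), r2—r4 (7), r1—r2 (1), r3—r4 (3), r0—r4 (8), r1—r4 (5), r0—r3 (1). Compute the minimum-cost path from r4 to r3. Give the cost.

Comparing a few candidate routes:
r4 - r3: 3
r4 - r1 - r0 - r3: 5 + 4 + 1 = 10
r4 - r2 - r3: 7 + 9 = 16
r4 - r1 - r2 - r3: 5 + 1 + 9 = 15
r4 - r2 - r1 - r0 - r3: 7 + 1 + 4 + 1 = 13
r4 - r0 - r3: 8 + 1 = 9
The minimum is 3.

3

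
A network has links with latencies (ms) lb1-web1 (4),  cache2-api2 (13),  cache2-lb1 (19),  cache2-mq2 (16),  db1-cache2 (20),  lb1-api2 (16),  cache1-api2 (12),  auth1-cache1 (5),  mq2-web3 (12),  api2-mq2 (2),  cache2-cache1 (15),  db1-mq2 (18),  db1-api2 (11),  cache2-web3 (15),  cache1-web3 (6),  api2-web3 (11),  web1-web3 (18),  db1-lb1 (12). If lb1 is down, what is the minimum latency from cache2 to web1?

33

Some routes from cache2 to web1 avoiding lb1:
cache2 - api2 - web3 - web1: 13 + 11 + 18 = 42
cache2 - api2 - mq2 - web3 - web1: 13 + 2 + 12 + 18 = 45
cache2 - web3 - web1: 15 + 18 = 33
cache2 - cache1 - web3 - web1: 15 + 6 + 18 = 39
The minimum is 33 ms.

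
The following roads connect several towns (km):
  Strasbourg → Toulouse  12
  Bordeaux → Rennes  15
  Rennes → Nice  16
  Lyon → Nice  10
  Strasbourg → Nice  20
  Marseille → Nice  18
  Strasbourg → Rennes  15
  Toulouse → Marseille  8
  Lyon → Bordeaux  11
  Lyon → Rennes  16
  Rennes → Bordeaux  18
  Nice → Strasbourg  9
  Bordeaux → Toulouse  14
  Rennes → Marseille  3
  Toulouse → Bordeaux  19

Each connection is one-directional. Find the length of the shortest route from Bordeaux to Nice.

31

Routes from Bordeaux to Nice:
Bordeaux -> Rennes -> Marseille -> Nice: 15 + 3 + 18 = 36
Bordeaux -> Toulouse -> Marseille -> Nice: 14 + 8 + 18 = 40
Bordeaux -> Rennes -> Nice: 15 + 16 = 31
Best route has total 31 km.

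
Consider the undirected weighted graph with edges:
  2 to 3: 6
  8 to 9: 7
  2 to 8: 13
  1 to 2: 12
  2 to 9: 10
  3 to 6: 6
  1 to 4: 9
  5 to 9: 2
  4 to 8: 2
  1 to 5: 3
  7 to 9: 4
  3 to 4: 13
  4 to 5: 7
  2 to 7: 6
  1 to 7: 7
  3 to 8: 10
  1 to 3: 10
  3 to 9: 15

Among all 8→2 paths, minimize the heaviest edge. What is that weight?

A few of the 8→2 routes:
8 - 9 - 7 - 2: max(7, 4, 6) = 7
8 - 4 - 5 - 9 - 7 - 2: max(2, 7, 2, 4, 6) = 7
8 - 9 - 5 - 1 - 7 - 2: max(7, 2, 3, 7, 6) = 7
8 - 4 - 5 - 1 - 7 - 2: max(2, 7, 3, 7, 6) = 7
Best route has worst link 7.

7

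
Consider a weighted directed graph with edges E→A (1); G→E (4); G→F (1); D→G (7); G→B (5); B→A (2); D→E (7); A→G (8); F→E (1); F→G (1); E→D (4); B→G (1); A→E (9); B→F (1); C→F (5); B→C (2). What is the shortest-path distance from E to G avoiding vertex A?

11

Candidate routes:
E→D→G: 4 + 7 = 11
The minimum is 11.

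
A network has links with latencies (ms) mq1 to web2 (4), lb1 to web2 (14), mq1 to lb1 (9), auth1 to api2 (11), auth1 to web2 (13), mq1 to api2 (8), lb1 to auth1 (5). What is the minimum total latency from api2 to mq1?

Routes from api2 to mq1:
api2 - auth1 - lb1 - mq1: 11 + 5 + 9 = 25
api2 - auth1 - web2 - lb1 - mq1: 11 + 13 + 14 + 9 = 47
api2 - mq1: 8
api2 - auth1 - lb1 - web2 - mq1: 11 + 5 + 14 + 4 = 34
api2 - auth1 - web2 - mq1: 11 + 13 + 4 = 28
Best route has total 8 ms.

8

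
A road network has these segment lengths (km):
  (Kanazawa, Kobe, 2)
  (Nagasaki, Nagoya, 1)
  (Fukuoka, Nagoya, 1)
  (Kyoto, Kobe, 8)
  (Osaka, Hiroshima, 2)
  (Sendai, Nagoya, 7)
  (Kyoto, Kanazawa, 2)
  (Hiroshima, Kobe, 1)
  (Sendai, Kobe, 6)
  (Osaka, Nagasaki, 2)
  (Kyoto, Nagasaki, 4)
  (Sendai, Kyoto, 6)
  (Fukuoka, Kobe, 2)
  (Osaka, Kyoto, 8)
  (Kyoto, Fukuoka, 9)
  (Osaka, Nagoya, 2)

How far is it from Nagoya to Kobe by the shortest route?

3

Comparing a few candidate routes:
Nagoya - Sendai - Kobe: 7 + 6 = 13
Nagoya - Osaka - Nagasaki - Kyoto - Kanazawa - Kobe: 2 + 2 + 4 + 2 + 2 = 12
Nagoya - Fukuoka - Kobe: 1 + 2 = 3
Nagoya - Nagasaki - Kyoto - Kanazawa - Kobe: 1 + 4 + 2 + 2 = 9
Nagoya - Nagasaki - Osaka - Hiroshima - Kobe: 1 + 2 + 2 + 1 = 6
Nagoya - Osaka - Hiroshima - Kobe: 2 + 2 + 1 = 5
The minimum is 3 km.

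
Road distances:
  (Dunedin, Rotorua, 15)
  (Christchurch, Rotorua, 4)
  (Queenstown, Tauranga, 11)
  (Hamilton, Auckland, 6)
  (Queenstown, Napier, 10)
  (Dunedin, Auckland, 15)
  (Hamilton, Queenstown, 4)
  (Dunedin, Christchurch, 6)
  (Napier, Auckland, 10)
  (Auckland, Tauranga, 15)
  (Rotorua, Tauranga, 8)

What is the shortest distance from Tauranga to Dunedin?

Checking several routes:
Tauranga -> Rotorua -> Dunedin: 8 + 15 = 23
Tauranga -> Rotorua -> Christchurch -> Dunedin: 8 + 4 + 6 = 18
Tauranga -> Auckland -> Dunedin: 15 + 15 = 30
The minimum is 18.

18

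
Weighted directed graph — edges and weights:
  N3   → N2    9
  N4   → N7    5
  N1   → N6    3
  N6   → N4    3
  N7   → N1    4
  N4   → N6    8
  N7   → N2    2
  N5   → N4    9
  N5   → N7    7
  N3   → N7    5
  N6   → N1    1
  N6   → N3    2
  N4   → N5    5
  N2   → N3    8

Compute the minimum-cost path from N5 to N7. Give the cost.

Candidate routes:
N5 -> N7: 7
N5 -> N4 -> N7: 9 + 5 = 14
N5 -> N4 -> N6 -> N3 -> N7: 9 + 8 + 2 + 5 = 24
Shortest: 7.

7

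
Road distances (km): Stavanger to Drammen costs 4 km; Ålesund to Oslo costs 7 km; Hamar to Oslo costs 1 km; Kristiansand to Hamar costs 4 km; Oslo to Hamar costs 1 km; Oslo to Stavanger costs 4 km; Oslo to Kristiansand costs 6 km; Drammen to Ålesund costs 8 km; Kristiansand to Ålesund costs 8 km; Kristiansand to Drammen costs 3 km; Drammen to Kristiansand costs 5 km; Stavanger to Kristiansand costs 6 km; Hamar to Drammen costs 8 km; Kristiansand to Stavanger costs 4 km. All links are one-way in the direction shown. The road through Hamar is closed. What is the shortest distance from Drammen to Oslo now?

Routes from Drammen to Oslo avoiding Hamar:
Drammen-Kristiansand-Ålesund-Oslo: 5 + 8 + 7 = 20
Drammen-Ålesund-Oslo: 8 + 7 = 15
Shortest: 15 km.

15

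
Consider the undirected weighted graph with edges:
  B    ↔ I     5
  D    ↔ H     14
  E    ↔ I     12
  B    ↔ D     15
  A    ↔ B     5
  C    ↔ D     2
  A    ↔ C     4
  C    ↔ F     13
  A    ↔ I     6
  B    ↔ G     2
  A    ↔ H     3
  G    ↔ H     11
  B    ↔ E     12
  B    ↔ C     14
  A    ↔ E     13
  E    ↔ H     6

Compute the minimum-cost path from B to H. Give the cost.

8

A few of the B→H routes:
B-G-H: 2 + 11 = 13
B-I-A-H: 5 + 6 + 3 = 14
B-E-H: 12 + 6 = 18
B-A-H: 5 + 3 = 8
The minimum is 8.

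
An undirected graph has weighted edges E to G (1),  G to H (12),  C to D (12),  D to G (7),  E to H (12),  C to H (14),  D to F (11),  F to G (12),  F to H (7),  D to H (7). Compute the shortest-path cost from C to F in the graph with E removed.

21

Checking several routes:
C → H → F: 14 + 7 = 21
C → D → H → F: 12 + 7 + 7 = 26
C → D → G → F: 12 + 7 + 12 = 31
C → H → D → F: 14 + 7 + 11 = 32
C → D → F: 12 + 11 = 23
Best route has total 21.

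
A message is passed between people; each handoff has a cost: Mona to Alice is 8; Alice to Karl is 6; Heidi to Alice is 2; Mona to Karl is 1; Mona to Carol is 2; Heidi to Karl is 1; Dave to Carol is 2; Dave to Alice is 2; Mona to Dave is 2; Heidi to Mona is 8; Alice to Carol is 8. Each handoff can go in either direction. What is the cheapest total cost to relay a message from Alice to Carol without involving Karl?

4

A few of the Alice→Carol routes:
Alice-Carol: 8
Alice-Dave-Carol: 2 + 2 = 4
Alice-Mona-Carol: 8 + 2 = 10
Alice-Dave-Mona-Carol: 2 + 2 + 2 = 6
The minimum is 4.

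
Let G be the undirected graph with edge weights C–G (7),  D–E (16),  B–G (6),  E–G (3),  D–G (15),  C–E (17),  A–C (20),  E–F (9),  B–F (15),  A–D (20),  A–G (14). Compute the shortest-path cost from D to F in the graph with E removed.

Paths from D to F avoiding E:
D-A-C-G-B-F: 20 + 20 + 7 + 6 + 15 = 68
D-G-B-F: 15 + 6 + 15 = 36
D-A-G-B-F: 20 + 14 + 6 + 15 = 55
Best route has total 36.

36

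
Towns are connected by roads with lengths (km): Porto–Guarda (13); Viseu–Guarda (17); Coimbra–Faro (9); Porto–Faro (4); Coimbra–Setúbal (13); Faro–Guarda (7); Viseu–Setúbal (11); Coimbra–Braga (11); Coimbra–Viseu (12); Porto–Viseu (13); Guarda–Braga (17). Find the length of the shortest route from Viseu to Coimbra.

12

Comparing a few candidate routes:
Viseu → Setúbal → Coimbra: 11 + 13 = 24
Viseu → Guarda → Faro → Coimbra: 17 + 7 + 9 = 33
Viseu → Porto → Faro → Coimbra: 13 + 4 + 9 = 26
Viseu → Porto → Guarda → Faro → Coimbra: 13 + 13 + 7 + 9 = 42
Viseu → Coimbra: 12
Best route has total 12 km.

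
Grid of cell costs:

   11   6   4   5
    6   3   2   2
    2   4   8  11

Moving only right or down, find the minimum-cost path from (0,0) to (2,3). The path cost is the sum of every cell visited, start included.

Take r0c0 -> r0c1 -> r1c1 -> r1c2 -> r1c3 -> r2c3 for a total of 11 + 6 + 3 + 2 + 2 + 11 = 35.

35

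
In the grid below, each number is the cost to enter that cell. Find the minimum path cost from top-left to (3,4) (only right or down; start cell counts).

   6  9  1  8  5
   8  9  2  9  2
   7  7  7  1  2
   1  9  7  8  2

30

Cheapest: [0,0] [0,1] [0,2] [1,2] [2,2] [2,3] [2,4] [3,4]
  6 + 9 + 1 + 2 + 7 + 1 + 2 + 2 = 30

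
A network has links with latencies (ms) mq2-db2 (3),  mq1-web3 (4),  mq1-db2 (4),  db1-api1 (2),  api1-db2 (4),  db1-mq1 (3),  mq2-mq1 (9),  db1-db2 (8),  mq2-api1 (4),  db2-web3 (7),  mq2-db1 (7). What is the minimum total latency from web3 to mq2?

Checking several routes:
web3 → db2 → mq2: 7 + 3 = 10
web3 → mq1 → db2 → mq2: 4 + 4 + 3 = 11
web3 → mq1 → mq2: 4 + 9 = 13
Shortest: 10 ms.

10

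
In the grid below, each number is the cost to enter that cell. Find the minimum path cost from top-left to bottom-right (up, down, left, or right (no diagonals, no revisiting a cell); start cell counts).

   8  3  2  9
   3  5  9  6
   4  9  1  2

Take (0,0) (0,1) (0,2) (1,2) (2,2) (2,3) for a total of 8 + 3 + 2 + 9 + 1 + 2 = 25.

25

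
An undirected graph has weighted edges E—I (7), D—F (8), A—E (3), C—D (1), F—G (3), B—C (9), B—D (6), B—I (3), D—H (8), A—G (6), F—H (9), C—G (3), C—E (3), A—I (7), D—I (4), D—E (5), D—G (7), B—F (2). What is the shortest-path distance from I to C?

5

Checking several routes:
I - B - C: 3 + 9 = 12
I - E - C: 7 + 3 = 10
I - B - D - C: 3 + 6 + 1 = 10
I - D - E - C: 4 + 5 + 3 = 12
I - B - F - G - C: 3 + 2 + 3 + 3 = 11
I - D - C: 4 + 1 = 5
Shortest: 5.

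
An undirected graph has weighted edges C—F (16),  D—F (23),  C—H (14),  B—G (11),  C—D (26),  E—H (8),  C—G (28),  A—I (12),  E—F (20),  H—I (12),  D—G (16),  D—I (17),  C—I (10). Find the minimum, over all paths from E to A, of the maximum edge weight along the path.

Comparing a few candidate routes:
E → F → C → I → A: max(20, 16, 10, 12) = 20
E → H → C → F → D → I → A: max(8, 14, 16, 23, 17, 12) = 23
E → H → C → I → A: max(8, 14, 10, 12) = 14
E → F → C → H → I → A: max(20, 16, 14, 12, 12) = 20
E → F → D → I → A: max(20, 23, 17, 12) = 23
E → H → I → A: max(8, 12, 12) = 12
Best route has worst link 12.

12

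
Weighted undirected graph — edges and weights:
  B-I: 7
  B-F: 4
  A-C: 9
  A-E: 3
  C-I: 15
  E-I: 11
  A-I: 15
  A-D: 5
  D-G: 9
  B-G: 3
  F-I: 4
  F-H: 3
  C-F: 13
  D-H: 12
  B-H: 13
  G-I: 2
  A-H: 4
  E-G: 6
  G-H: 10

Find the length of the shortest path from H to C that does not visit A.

Some routes from H to C avoiding A:
H→F→C: 3 + 13 = 16
H→F→B→G→I→C: 3 + 4 + 3 + 2 + 15 = 27
H→G→I→F→C: 10 + 2 + 4 + 13 = 29
H→F→B→I→C: 3 + 4 + 7 + 15 = 29
H→G→I→C: 10 + 2 + 15 = 27
H→F→I→C: 3 + 4 + 15 = 22
The minimum is 16.

16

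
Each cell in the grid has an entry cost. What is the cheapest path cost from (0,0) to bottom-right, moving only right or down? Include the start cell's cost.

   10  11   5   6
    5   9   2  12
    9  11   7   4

Path r0c0 -> r1c0 -> r1c1 -> r1c2 -> r2c2 -> r2c3: 10 + 5 + 9 + 2 + 7 + 4 = 37.

37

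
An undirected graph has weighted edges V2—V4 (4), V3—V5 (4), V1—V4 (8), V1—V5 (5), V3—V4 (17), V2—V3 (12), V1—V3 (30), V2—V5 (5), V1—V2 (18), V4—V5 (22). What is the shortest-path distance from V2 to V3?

Comparing a few candidate routes:
V2 - V3: 12
V2 - V5 - V3: 5 + 4 = 9
V2 - V4 - V1 - V5 - V3: 4 + 8 + 5 + 4 = 21
Shortest: 9.

9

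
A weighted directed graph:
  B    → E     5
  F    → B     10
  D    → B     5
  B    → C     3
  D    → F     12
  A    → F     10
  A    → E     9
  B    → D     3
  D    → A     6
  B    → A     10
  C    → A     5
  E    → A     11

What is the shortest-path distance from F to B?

Routes from F to B:
F → B: 10
Shortest: 10.

10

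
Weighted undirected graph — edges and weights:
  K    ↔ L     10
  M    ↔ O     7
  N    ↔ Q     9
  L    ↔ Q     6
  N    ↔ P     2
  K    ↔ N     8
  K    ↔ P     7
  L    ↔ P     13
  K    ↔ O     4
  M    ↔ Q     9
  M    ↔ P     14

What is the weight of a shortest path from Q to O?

Comparing a few candidate routes:
Q → N → K → O: 9 + 8 + 4 = 21
Q → L → P → K → O: 6 + 13 + 7 + 4 = 30
Q → L → K → O: 6 + 10 + 4 = 20
Q → N → P → K → O: 9 + 2 + 7 + 4 = 22
Q → M → O: 9 + 7 = 16
Shortest: 16.

16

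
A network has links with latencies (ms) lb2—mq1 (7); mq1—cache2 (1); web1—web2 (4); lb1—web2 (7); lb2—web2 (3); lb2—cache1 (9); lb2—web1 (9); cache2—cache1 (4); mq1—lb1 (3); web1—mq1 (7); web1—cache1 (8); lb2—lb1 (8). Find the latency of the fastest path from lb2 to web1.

Some routes from lb2 to web1:
lb2 -> mq1 -> web1: 7 + 7 = 14
lb2 -> web2 -> web1: 3 + 4 = 7
lb2 -> web1: 9
The minimum is 7 ms.

7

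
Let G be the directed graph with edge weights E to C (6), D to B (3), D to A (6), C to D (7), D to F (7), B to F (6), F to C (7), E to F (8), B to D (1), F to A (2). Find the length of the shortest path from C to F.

14

Candidate routes:
C→D→B→F: 7 + 3 + 6 = 16
C→D→F: 7 + 7 = 14
The minimum is 14.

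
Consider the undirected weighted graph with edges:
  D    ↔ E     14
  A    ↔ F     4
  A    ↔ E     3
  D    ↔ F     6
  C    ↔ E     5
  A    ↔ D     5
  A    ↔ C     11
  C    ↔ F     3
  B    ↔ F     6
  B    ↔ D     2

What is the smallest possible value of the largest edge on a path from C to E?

Checking several routes:
C → F → A → E: max(3, 4, 3) = 4
C → F → B → D → A → E: max(3, 6, 2, 5, 3) = 6
C → E: max(5) = 5
Smallest bottleneck: 4.

4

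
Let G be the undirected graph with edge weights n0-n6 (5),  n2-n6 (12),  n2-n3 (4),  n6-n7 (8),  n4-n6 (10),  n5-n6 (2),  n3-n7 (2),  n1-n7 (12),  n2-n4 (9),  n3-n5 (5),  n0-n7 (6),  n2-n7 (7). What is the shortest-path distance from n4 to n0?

A few of the n4→n0 routes:
n4-n2-n3-n7-n0: 9 + 4 + 2 + 6 = 21
n4-n2-n3-n5-n6-n0: 9 + 4 + 5 + 2 + 5 = 25
n4-n6-n5-n3-n7-n0: 10 + 2 + 5 + 2 + 6 = 25
n4-n2-n7-n0: 9 + 7 + 6 = 22
n4-n6-n7-n0: 10 + 8 + 6 = 24
n4-n6-n0: 10 + 5 = 15
Best route has total 15.

15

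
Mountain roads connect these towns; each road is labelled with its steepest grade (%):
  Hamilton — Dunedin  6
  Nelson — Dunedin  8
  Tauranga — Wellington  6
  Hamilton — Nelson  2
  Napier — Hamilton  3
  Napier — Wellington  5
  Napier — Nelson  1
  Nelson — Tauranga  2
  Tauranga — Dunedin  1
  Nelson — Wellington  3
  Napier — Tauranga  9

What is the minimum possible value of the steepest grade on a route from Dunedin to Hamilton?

Checking several routes:
Dunedin -> Tauranga -> Wellington -> Nelson -> Hamilton: max(1, 6, 3, 2) = 6
Dunedin -> Tauranga -> Nelson -> Napier -> Hamilton: max(1, 2, 1, 3) = 3
Dunedin -> Tauranga -> Nelson -> Wellington -> Napier -> Hamilton: max(1, 2, 3, 5, 3) = 5
Dunedin -> Tauranga -> Nelson -> Hamilton: max(1, 2, 2) = 2
Smallest bottleneck: 2%.

2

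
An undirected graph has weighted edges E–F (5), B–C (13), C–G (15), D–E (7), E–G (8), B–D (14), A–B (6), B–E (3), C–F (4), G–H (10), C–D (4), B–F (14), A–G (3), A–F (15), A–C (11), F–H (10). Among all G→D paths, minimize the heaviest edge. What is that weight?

6

Some routes from G to D:
G-E-D: max(8, 7) = 8
G-H-F-E-D: max(10, 10, 5, 7) = 10
G-A-B-E-D: max(3, 6, 3, 7) = 7
G-A-B-E-F-C-D: max(3, 6, 3, 5, 4, 4) = 6
G-E-F-C-D: max(8, 5, 4, 4) = 8
G-H-F-C-D: max(10, 10, 4, 4) = 10
Smallest bottleneck: 6.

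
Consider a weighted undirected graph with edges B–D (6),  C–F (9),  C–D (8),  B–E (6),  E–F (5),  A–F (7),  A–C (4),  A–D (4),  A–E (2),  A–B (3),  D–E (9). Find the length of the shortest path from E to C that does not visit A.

Routes from E to C avoiding A:
E -> B -> D -> C: 6 + 6 + 8 = 20
E -> D -> C: 9 + 8 = 17
E -> F -> C: 5 + 9 = 14
Shortest: 14.

14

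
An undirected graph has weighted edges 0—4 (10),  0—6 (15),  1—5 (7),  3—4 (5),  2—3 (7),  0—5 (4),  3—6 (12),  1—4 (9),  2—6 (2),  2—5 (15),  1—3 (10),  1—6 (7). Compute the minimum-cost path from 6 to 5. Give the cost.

Some routes from 6 to 5:
6-2-5: 2 + 15 = 17
6-2-3-1-5: 2 + 7 + 10 + 7 = 26
6-1-5: 7 + 7 = 14
6-0-5: 15 + 4 = 19
Best route has total 14.

14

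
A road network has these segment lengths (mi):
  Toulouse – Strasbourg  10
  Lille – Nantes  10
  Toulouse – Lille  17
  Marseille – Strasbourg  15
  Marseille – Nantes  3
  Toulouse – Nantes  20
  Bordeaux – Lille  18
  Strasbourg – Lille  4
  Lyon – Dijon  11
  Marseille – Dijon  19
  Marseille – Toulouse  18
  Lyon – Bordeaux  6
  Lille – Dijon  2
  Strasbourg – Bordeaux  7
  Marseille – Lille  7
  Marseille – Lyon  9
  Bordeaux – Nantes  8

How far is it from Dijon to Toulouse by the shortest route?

Some routes from Dijon to Toulouse:
Dijon - Lille - Toulouse: 2 + 17 = 19
Dijon - Lille - Strasbourg - Toulouse: 2 + 4 + 10 = 16
Dijon - Lille - Marseille - Toulouse: 2 + 7 + 18 = 27
The minimum is 16 mi.

16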